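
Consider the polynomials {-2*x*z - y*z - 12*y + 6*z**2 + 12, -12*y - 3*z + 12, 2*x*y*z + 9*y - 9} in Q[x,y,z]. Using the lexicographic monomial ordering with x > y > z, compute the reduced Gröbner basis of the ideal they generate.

This is the nonlinear analogue of row-reducing a linear system.

f_1 = -2*x*z - y*z - 12*y + 6*z**2 + 12, LT = x*z.
f_2 = -12*y - 3*z + 12, LT = y.
f_3 = 2*x*y*z + 9*y - 9, LT = x*y*z.

S(f_1,f_3): lcm = x*y*z. S = 1/2*y**2*z + 6*y**2 - 3*y*z**2 - 21/2*y + 9/2.
  leading term y**2*z: subtract (-1/24*y*z)·f_2 from 1/2*y**2*z + 6*y**2 - 3*y*z**2 - 21/2*y + 9/2 → 6*y**2 - 25/8*y*z**2 + 1/2*y*z - 21/2*y + 9/2
  leading term y**2: subtract (-1/2*y)·f_2 from 6*y**2 - 25/8*y*z**2 + 1/2*y*z - 21/2*y + 9/2 → -25/8*y*z**2 - y*z - 9/2*y + 9/2
  leading term y*z**2: subtract (25/96*z**2)·f_2 from -25/8*y*z**2 - y*z - 9/2*y + 9/2 → -y*z - 9/2*y + 25/32*z**3 - 25/8*z**2 + 9/2
  leading term y*z: subtract (1/12*z)·f_2 from -y*z - 9/2*y + 25/32*z**3 - 25/8*z**2 + 9/2 → -9/2*y + 25/32*z**3 - 23/8*z**2 - z + 9/2
  leading term y: subtract (3/8)·f_2 from -9/2*y + 25/32*z**3 - 23/8*z**2 - z + 9/2 → 25/32*z**3 - 23/8*z**2 + 1/8*z
  leading term z**3: no divisor's leading term divides it; move 25/32*z**3 to the remainder.
  leading term z**2: no divisor's leading term divides it; move -23/8*z**2 to the remainder.
  leading term z: no divisor's leading term divides it; move 1/8*z to the remainder.
  remainder 25/32*z**3 - 23/8*z**2 + 1/8*z ≠ 0; add g_4 = 25/32*z**3 - 23/8*z**2 + 1/8*z to the basis.

The other S-polynomials (S(f_1,f_2), S(f_2,f_3), S(f_1,g_4), S(f_2,g_4), S(f_3,g_4)) all reduce to 0 modulo the current basis, so we have a Gröbner basis.
Inter-reduce: drop elements whose leading term is divisible by another's, tail-reduce, and make monic.

G = {x*z - 25/8*z**2 - z, y + 1/4*z - 1, z**3 - 92/25*z**2 + 4/25*z}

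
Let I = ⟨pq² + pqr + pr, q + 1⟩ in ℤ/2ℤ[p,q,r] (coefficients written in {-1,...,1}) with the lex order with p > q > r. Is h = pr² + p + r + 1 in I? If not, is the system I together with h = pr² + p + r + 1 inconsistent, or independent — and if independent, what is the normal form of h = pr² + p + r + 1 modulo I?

First compute the reduced Gröbner basis of I by Buchberger's algorithm.
f_1 = pq² + pqr + pr, LT = pq².
f_2 = q + 1, LT = q.

S(f_1,f_2): lcm = pq². S = pqr + pq + pr.
  leading term pqr: subtract (pr)·f_2 from pqr + pq + pr → pq
  leading term pq: subtract (p)·f_2 from pq → p
  leading term p: no divisor's leading term divides it; move p to the remainder.
  remainder p ≠ 0; add k_3 = p to the basis.

The other S-polynomials (S(f_1,k_3), S(f_2,k_3)) all reduce to 0 modulo the current basis, so we have a Gröbner basis.
Inter-reduce: drop elements whose leading term is divisible by another's, tail-reduce, and make monic.
Reduced Gröbner basis: {p, q + 1}.
Label its elements g_1 = p, g_2 = q + 1.

Reduce h = pr² + p + r + 1 modulo G:
  leading term pr²: subtract (r²)·g_1 from pr² + p + r + 1 → p + r + 1
  leading term p: subtract (1)·g_1 from p + r + 1 → r + 1
  leading term r: no divisor's leading term divides it; move r to the remainder.
  leading term 1: no divisor's leading term divides it; move 1 to the remainder.
  normal form = r + 1.
The normal form is nonzero, so h ∉ I. Since h minus its normal form lies in I, I + (h) = I + (n) where n = r + 1; decide whether this ideal is the whole ring.
Run Buchberger on G together with n (pairs among the g_i already reduce to 0 since G is a Gröbner basis):
g_1 = p, LT = p.
g_2 = q + 1, LT = q.
n = r + 1, LT = r.

The S-polynomials (S(g_1,g_2), S(g_1,n), S(g_2,n)) all reduce to 0 modulo the current basis, so we have a Gröbner basis.
Inter-reduce: drop elements whose leading term is divisible by another's, tail-reduce, and make monic.
Reduced Gröbner basis: {p, q + 1, r + 1}.
The reduced Gröbner basis of I + (h) is {p, q + 1, r + 1} ≠ {1}, a proper ideal, so the enlarged system stays consistent: h is independent of I, with normal form r + 1.

pr² + p + r + 1 is independent of I; its normal form modulo I is r + 1.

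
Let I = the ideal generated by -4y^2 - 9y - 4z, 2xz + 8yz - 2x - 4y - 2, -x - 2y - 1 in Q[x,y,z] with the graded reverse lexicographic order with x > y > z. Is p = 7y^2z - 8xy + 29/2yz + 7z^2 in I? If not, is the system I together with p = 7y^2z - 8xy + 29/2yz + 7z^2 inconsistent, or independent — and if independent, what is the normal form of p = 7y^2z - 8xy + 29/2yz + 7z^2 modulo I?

First compute the reduced Gröbner basis of I by Buchberger's algorithm.
f_1 = -4y^2 - 9y - 4z, LT = y^2.
f_2 = 2xz + 8yz - 2x - 4y - 2, LT = xz.
f_3 = -x - 2y - 1, LT = x.

S(f_2,f_3): lcm = xz. S = 2yz - x - 2y - z - 1.
  leading term yz: no divisor's leading term divides it; move 2yz to the remainder.
  leading term x: subtract (1)·f_3 from -x - 2y - z - 1 → -z
  leading term z: no divisor's leading term divides it; move -z to the remainder.
  remainder 2yz - z ≠ 0; add h_4 = 2yz - z to the basis.

S(f_1,h_4): lcm = y^2z. S = 11/4yz + z^2.
  leading term yz: subtract (11/8)·h_4 from 11/4yz + z^2 → z^2 + 11/8z
  leading term z^2: no divisor's leading term divides it; move z^2 to the remainder.
  leading term z: no divisor's leading term divides it; move 11/8z to the remainder.
  remainder z^2 + 11/8z ≠ 0; add h_5 = z^2 + 11/8z to the basis.

The other S-polynomials (S(f_1,f_2), S(f_1,f_3), S(f_2,h_4), S(f_3,h_4), S(f_1,h_5), S(f_2,h_5), S(f_3,h_5), S(h_4,h_5)) all reduce to 0 modulo the current basis, so we have a Gröbner basis.
Inter-reduce: drop elements whose leading term is divisible by another's, tail-reduce, and make monic.
Reduced Gröbner basis: {y^2 + 9/4y + z, yz - 1/2z, z^2 + 11/8z, x + 2y + 1}.
Label its elements g_1 = y^2 + 9/4y + z, g_2 = yz - 1/2z, g_3 = z^2 + 11/8z, g_4 = x + 2y + 1.

Reduce p = 7y^2z - 8xy + 29/2yz + 7z^2 modulo G:
  leading term y^2z: subtract (7z)·g_1 from 7y^2z - 8xy + 29/2yz + 7z^2 → -8xy - 5/4yz
  leading term xy: subtract (-8y)·g_4 from -8xy - 5/4yz → 16y^2 - 5/4yz + 8y
  leading term y^2: subtract (16)·g_1 from 16y^2 - 5/4yz + 8y → -5/4yz - 28y - 16z
  leading term yz: subtract (-5/4)·g_2 from -5/4yz - 28y - 16z → -28y - 133/8z
  leading term y: no divisor's leading term divides it; move -28y to the remainder.
  leading term z: no divisor's leading term divides it; move -133/8z to the remainder.
  normal form = -28y - 133/8z.
The normal form is nonzero, so p ∉ I. Since p minus its normal form lies in I, I + (p) = I + (r) where r = -28y - 133/8z; decide whether this ideal is the whole ring.
Run Buchberger on G together with r (pairs among the g_i already reduce to 0 since G is a Gröbner basis):
g_1 = y^2 + 9/4y + z, LT = y^2.
g_2 = yz - 1/2z, LT = yz.
g_3 = z^2 + 11/8z, LT = z^2.
g_4 = x + 2y + 1, LT = x.
r = -28y - 133/8z, LT = y.

S(g_1,r): lcm = y^2. S = -19/32yz + 9/4y + z.
  leading term yz: subtract (-19/32)·g_2 from -19/32yz + 9/4y + z → 9/4y + 45/64z
  leading term y: subtract (-9/112)·r from 9/4y + 45/64z → -81/128z
  leading term z: no divisor's leading term divides it; move -81/128z to the remainder.
  remainder -81/128z ≠ 0; add m_6 = -81/128z to the basis.

The other S-polynomials (S(g_1,g_2), S(g_1,g_3), S(g_1,g_4), S(g_2,g_3), S(g_2,g_4), S(g_2,r), S(g_3,g_4), S(g_3,r), S(g_4,r), S(g_1,m_6), S(g_2,m_6), S(g_3,m_6), S(g_4,m_6), S(r,m_6)) all reduce to 0 modulo the current basis, so we have a Gröbner basis.
Inter-reduce: drop elements whose leading term is divisible by another's, tail-reduce, and make monic.
Reduced Gröbner basis: {x + 1, y, z}.
The reduced Gröbner basis of I + (p) is {x + 1, y, z} ≠ {1}, a proper ideal, so the enlarged system stays consistent: p is independent of I, with normal form -28y - 133/8z.

7y^2z - 8xy + 29/2yz + 7z^2 is independent of I; its normal form modulo I is -28y - 133/8z.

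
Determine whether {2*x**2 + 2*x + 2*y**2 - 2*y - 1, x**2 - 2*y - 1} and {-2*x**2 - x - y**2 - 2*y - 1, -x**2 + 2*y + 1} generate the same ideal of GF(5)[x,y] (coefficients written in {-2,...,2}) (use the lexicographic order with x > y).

Since reduced Gröbner bases are canonical representatives of ideals under a given ordering, it suffices to compute and compare them.
Buchberger on the first generating set:
f_1 = 2*x**2 + 2*x + 2*y**2 - 2*y - 1, LT = x**2.
f_2 = x**2 - 2*y - 1, LT = x**2.

S(f_1,f_2): lcm = x**2. S = x + y**2 + y - 2.
  reduce S modulo (f_1, f_2):
  remainder x + y**2 + y - 2 ≠ 0; add g_3 = x + y**2 + y - 2 to the basis.

S(f_1,g_3): lcm = x**2. S = -x*y**2 - x*y - 2*x + y**2 - y + 2.
  reduce S modulo (f_1, f_2, g_3):
  remainder y**4 + 2*y**3 + 2*y**2 - y - 2 ≠ 0; add g_4 = y**4 + 2*y**3 + 2*y**2 - y - 2 to the basis.

The other S-polynomials (S(f_2,g_3), S(f_1,g_4), S(f_2,g_4), S(g_3,g_4)) all reduce to 0 modulo the current basis, so we have a Gröbner basis.
Inter-reduce: drop elements whose leading term is divisible by another's, tail-reduce, and make monic.
Reduced Gröbner basis: {x + y**2 + y - 2, y**4 + 2*y**3 + 2*y**2 - y - 2}.

Buchberger on the second generating set:
h_1 = -2*x**2 - x - y**2 - 2*y - 1, LT = x**2.
h_2 = -x**2 + 2*y + 1, LT = x**2.

S(h_1,h_2): lcm = x**2. S = -2*x - 2*y**2 - 2*y - 1.
  reduce S modulo (h_1, h_2):
  remainder -2*x - 2*y**2 - 2*y - 1 ≠ 0; add k_3 = -2*x - 2*y**2 - 2*y - 1 to the basis.

S(h_1,k_3): lcm = x**2. S = -x*y**2 - x*y - 2*y**2 + y - 2.
  reduce S modulo (h_1, h_2, k_3):
  remainder y**4 + 2*y**3 + 2*y**2 - y - 2 ≠ 0; add k_4 = y**4 + 2*y**3 + 2*y**2 - y - 2 to the basis.

The other S-polynomials (S(h_2,k_3), S(h_1,k_4), S(h_2,k_4), S(k_3,k_4)) all reduce to 0 modulo the current basis, so we have a Gröbner basis.
Inter-reduce: drop elements whose leading term is divisible by another's, tail-reduce, and make monic.
Reduced Gröbner basis: {x + y**2 + y - 2, y**4 + 2*y**3 + 2*y**2 - y - 2}.

Same reduced basis, so the two generating sets span the same ideal.

Yes, the ideals are equal.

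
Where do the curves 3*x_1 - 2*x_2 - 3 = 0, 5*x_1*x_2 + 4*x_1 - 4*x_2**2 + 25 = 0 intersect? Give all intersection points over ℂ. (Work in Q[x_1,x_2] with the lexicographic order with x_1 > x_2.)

Compute a lex Gröbner basis by Buchberger's algorithm.
f_1 = 3*x_1 - 2*x_2 - 3, LT = x_1.
f_2 = 5*x_1*x_2 + 4*x_1 - 4*x_2**2 + 25, LT = x_1*x_2.

S(f_1,f_2): lcm = x_1*x_2. S = -4/5*x_1 + 2/15*x_2**2 - x_2 - 5.
  leading term x_1: subtract (-4/15)·f_1 from -4/5*x_1 + 2/15*x_2**2 - x_2 - 5 → 2/15*x_2**2 - 23/15*x_2 - 29/5
  leading term x_2**2: no divisor's leading term divides it; move 2/15*x_2**2 to the remainder.
  leading term x_2: no divisor's leading term divides it; move -23/15*x_2 to the remainder.
  leading term 1: no divisor's leading term divides it; move -29/5 to the remainder.
  remainder 2/15*x_2**2 - 23/15*x_2 - 29/5 ≠ 0; add h_3 = 2/15*x_2**2 - 23/15*x_2 - 29/5 to the basis.

The other S-polynomials (S(f_1,h_3), S(f_2,h_3)) all reduce to 0 modulo the current basis, so we have a Gröbner basis.
Inter-reduce: drop elements whose leading term is divisible by another's, tail-reduce, and make monic.
Reduced Gröbner basis: {x_1 - 2/3*x_2 - 1, x_2**2 - 23/2*x_2 - 87/2}.

From the last basis element, x_2**2 - 23/2*x_2 - 87/2 = 0, so x_2 takes values in {-3, 29/2}. Each choice, substituted upward through the basis, yields the corresponding point(s) of the solution set.
  x_2 = -3: the earlier basis element becomes x_1 + 1 = 0, giving x_1 = -1 — point (-1, -3).
  x_2 = 29/2: the earlier basis element becomes x_1 - 32/3 = 0, giving x_1 = 32/3 — point (32/3, 29/2).
Check: every point annihilates each of the original generators.

{(-1, -3), (32/3, 29/2)}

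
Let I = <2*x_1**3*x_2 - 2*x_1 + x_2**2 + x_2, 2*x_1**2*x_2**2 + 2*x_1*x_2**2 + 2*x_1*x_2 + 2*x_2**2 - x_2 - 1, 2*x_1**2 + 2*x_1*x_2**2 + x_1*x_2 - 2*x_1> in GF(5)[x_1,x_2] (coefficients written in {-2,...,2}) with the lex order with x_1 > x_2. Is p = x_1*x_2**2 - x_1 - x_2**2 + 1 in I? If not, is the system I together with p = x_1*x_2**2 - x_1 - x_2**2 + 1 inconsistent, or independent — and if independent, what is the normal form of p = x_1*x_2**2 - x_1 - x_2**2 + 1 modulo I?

x_1*x_2**2 - x_1 - x_2**2 + 1 lies in I (it reduces to 0).

First compute the reduced Gröbner basis of I by Buchberger's algorithm.
f_1 = 2*x_1**3*x_2 - 2*x_1 + x_2**2 + x_2, LT = x_1**3*x_2.
f_2 = 2*x_1**2*x_2**2 + 2*x_1*x_2**2 + 2*x_1*x_2 + 2*x_2**2 - x_2 - 1, LT = x_1**2*x_2**2.
f_3 = 2*x_1**2 + 2*x_1*x_2**2 + x_1*x_2 - 2*x_1, LT = x_1**2.

S(f_1,f_2): lcm = x_1**3*x_2**2. S = -x_1**2*x_2**2 - x_1**2*x_2 - x_1*x_2**2 + 2*x_1*x_2 - 2*x_1 - 2*x_2**3 - 2*x_2**2.
  reduce S modulo (f_1, f_2, f_3):
  remainder x_1*x_2**3 - 2*x_1*x_2**2 + 2*x_1*x_2 - 2*x_1 - 2*x_2**3 - x_2**2 + 2*x_2 + 2 ≠ 0; add h_4 = x_1*x_2**3 - 2*x_1*x_2**2 + 2*x_1*x_2 - 2*x_1 - 2*x_2**3 - x_2**2 + 2*x_2 + 2 to the basis.

S(f_1,f_3): lcm = x_1**3*x_2. S = -x_1**2*x_2**3 + 2*x_1**2*x_2**2 + x_1**2*x_2 - x_1 - 2*x_2**2 - 2*x_2.
  reduce S modulo (f_1, f_2, f_3, h_4):
  remainder x_1*x_2**2 - x_1*x_2 - x_1 + x_2**3 - 2*x_2**2 + x_2 + 1 ≠ 0; add h_5 = x_1*x_2**2 - x_1*x_2 - x_1 + x_2**3 - 2*x_2**2 + x_2 + 1 to the basis.

S(f_2,f_3): lcm = x_1**2*x_2**2. S = -x_1*x_2**4 + 2*x_1*x_2**3 + 2*x_1*x_2**2 + x_1*x_2 + x_2**2 + 2*x_2 + 2.
  reduce S modulo (f_1, f_2, f_3, h_4, h_5):
  remainder -2*x_1*x_2 - x_1 - 2*x_2**4 + x_2**2 - 2 ≠ 0; add h_6 = -2*x_1*x_2 - x_1 - 2*x_2**4 + x_2**2 - 2 to the basis.

S(f_1,h_4): lcm = x_1**3*x_2**3. S = 2*x_1**3*x_2**2 - 2*x_1**3*x_2 + 2*x_1**3 + 2*x_1**2*x_2**3 + x_1**2*x_2**2 - 2*x_1**2*x_2 - 2*x_1**2 - x_1*x_2**2 - 2*x_2**4 - 2*x_2**3.
  reduce S modulo (f_1, f_2, f_3, h_4, h_5, h_6):
  remainder -2*x_1 + x_2**4 - 2*x_2**3 + 2*x_2**2 - 2*x_2 - 1 ≠ 0; add h_7 = -2*x_1 + x_2**4 - 2*x_2**3 + 2*x_2**2 - 2*x_2 - 1 to the basis.

S(f_2,h_4): lcm = x_1**2*x_2**3. S = 2*x_1**2*x_2**2 - 2*x_1**2*x_2 + 2*x_1**2 - 2*x_1*x_2**3 + 2*x_1*x_2**2 - 2*x_1*x_2 - 2*x_1 + x_2**3 + 2*x_2**2 + 2*x_2.
  reduce S modulo (f_1, f_2, f_3, h_4, h_5, h_6, h_7):
  remainder 2*x_2**4 - x_2**3 + 2*x_2**2 + x_2 + 1 ≠ 0; add h_8 = 2*x_2**4 - x_2**3 + 2*x_2**2 + x_2 + 1 to the basis.

S(f_3,h_4): lcm = x_1**2*x_2**3. S = 2*x_1**2*x_2**2 - 2*x_1**2*x_2 + 2*x_1**2 + x_1*x_2**5 - 2*x_1*x_2**4 + x_1*x_2**3 + x_1*x_2**2 - 2*x_1*x_2 - 2*x_1.
  reduce S modulo (f_1, f_2, f_3, h_4, h_5, h_6, h_7, h_8):
  remainder -2*x_2**3 - x_2 + 2 ≠ 0; add h_9 = -2*x_2**3 - x_2 + 2 to the basis.

S(f_1,h_5): lcm = x_1**3*x_2**2. S = x_1**3*x_2 + x_1**3 - x_1**2*x_2**3 + 2*x_1**2*x_2**2 - x_1**2*x_2 - x_1**2 - x_1*x_2 - 2*x_2**3 - 2*x_2**2.
  reduce S modulo (f_1, f_2, f_3, h_4, h_5, h_6, h_7, h_8, h_9):
  remainder -x_2**2 + x_2 + 2 ≠ 0; add h_10 = -x_2**2 + x_2 + 2 to the basis.

S(f_2,h_5): lcm = x_1**2*x_2**2. S = x_1**2*x_2 + x_1**2 - x_1*x_2**3 - 2*x_1*x_2**2 - x_1 + x_2**2 + 2*x_2 + 2.
  reduce S modulo (f_1, f_2, f_3, h_4, h_5, h_6, h_7, h_8, h_9, h_10):
  remainder -x_2 - 1 ≠ 0; add h_11 = -x_2 - 1 to the basis.

The other S-polynomials (S(f_3,h_5), S(h_4,h_5), S(f_1,h_6), S(f_2,h_6), S(f_3,h_6), S(h_4,h_6), S(h_5,h_6), S(f_1,h_7), S(f_2,h_7), S(f_3,h_7), S(h_4,h_7), S(h_5,h_7), S(h_6,h_7), S(f_1,h_8), S(f_2,h_8), S(f_3,h_8), S(h_4,h_8), S(h_5,h_8), S(h_6,h_8), S(h_7,h_8), S(f_1,h_9), S(f_2,h_9), S(f_3,h_9), S(h_4,h_9), S(h_5,h_9), S(h_6,h_9), S(h_7,h_9), S(h_8,h_9), S(f_1,h_10), S(f_2,h_10), S(f_3,h_10), S(h_4,h_10), S(h_5,h_10), S(h_6,h_10), S(h_7,h_10), S(h_8,h_10), S(h_9,h_10), S(f_1,h_11), S(f_2,h_11), S(f_3,h_11), S(h_4,h_11), S(h_5,h_11), S(h_6,h_11), S(h_7,h_11), S(h_8,h_11), S(h_9,h_11), S(h_10,h_11)) all reduce to 0 modulo the current basis, so we have a Gröbner basis.
Inter-reduce: drop elements whose leading term is divisible by another's, tail-reduce, and make monic.
Reduced Gröbner basis: {x_1 + 2, x_2 + 1}.
Label its elements g_1 = x_1 + 2, g_2 = x_2 + 1.

Reduce p = x_1*x_2**2 - x_1 - x_2**2 + 1 modulo G:
  leading term x_1*x_2**2: subtract (x_2**2)·g_1 from x_1*x_2**2 - x_1 - x_2**2 + 1 → -x_1 + 2*x_2**2 + 1
  leading term x_1: subtract (-1)·g_1 from -x_1 + 2*x_2**2 + 1 → 2*x_2**2 - 2
  leading term x_2**2: subtract (2*x_2)·g_2 from 2*x_2**2 - 2 → -2*x_2 - 2
  leading term x_2: subtract (-2)·g_2 from -2*x_2 - 2 → 0
  normal form = 0.
Since the normal form is 0, p ∈ I.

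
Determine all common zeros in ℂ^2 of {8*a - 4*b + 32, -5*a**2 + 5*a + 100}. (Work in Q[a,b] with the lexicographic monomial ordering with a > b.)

Compute a lex Gröbner basis by Buchberger's algorithm.
f_1 = 8*a - 4*b + 32, LT = a.
f_2 = -5*a**2 + 5*a + 100, LT = a**2.

S(f_1,f_2): lcm = a**2. S = -1/2*a*b + 5*a + 20.
  leading term a*b: subtract (-1/16*b)·f_1 from -1/2*a*b + 5*a + 20 → 5*a - 1/4*b**2 + 2*b + 20
  leading term a: subtract (5/8)·f_1 from 5*a - 1/4*b**2 + 2*b + 20 → -1/4*b**2 + 9/2*b
  leading term b**2: no divisor's leading term divides it; move -1/4*b**2 to the remainder.
  leading term b: no divisor's leading term divides it; move 9/2*b to the remainder.
  remainder -1/4*b**2 + 9/2*b ≠ 0; add h_3 = -1/4*b**2 + 9/2*b to the basis.

S(f_1,h_3): leading monomials are coprime, so the S-polynomial reduces to 0 (Buchberger's first criterion).
S(f_2,h_3): leading monomials are coprime, so the S-polynomial reduces to 0 (Buchberger's first criterion).
Every S-polynomial of the final basis reduces to 0, so we have a Gröbner basis.
Inter-reduce: drop elements whose leading term is divisible by another's, tail-reduce, and make monic.
Reduced Gröbner basis: {a - 1/2*b + 4, b**2 - 18*b}.

The lex basis is triangular: the last element involves only b. Solving b**2 - 18*b = 0 gives b ∈ {0, 18}; substituting each value into the earlier elements determines the remaining variables.
  b = 0: the earlier basis element becomes a + 4 = 0, giving a = -4 — point (-4, 0).
  b = 18: the earlier basis element becomes a - 5 = 0, giving a = 5 — point (5, 18).
A lex Gröbner basis triangularizes the system, enabling back-substitution.

{(-4, 0), (5, 18)}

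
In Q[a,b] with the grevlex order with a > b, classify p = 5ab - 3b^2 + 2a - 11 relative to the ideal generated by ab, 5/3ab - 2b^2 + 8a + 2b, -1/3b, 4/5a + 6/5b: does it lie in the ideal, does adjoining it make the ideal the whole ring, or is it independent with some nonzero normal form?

First compute the reduced Gröbner basis of I by Buchberger's algorithm.
f_1 = ab, LT = ab.
f_2 = 5/3ab - 2b^2 + 8a + 2b, LT = ab.
f_3 = -1/3b, LT = b.
f_4 = 4/5a + 6/5b, LT = a.

The S-polynomials (S(f_1,f_2), S(f_1,f_3), S(f_1,f_4), S(f_2,f_3), S(f_2,f_4), S(f_3,f_4)) all reduce to 0 modulo the current basis, so we have a Gröbner basis.
Inter-reduce: drop elements whose leading term is divisible by another's, tail-reduce, and make monic.
Reduced Gröbner basis: {a, b}.
Label its elements g_1 = a, g_2 = b.

Reduce p = 5ab - 3b^2 + 2a - 11 modulo G:
  leading term ab: subtract (5b)·g_1 from 5ab - 3b^2 + 2a - 11 → -3b^2 + 2a - 11
  leading term b^2: subtract (-3b)·g_2 from -3b^2 + 2a - 11 → 2a - 11
  leading term a: subtract (2)·g_1 from 2a - 11 → -11
  leading term 1: no divisor's leading term divides it; move -11 to the remainder.
  normal form = -11.
The normal form is nonzero, so p ∉ I. Since p minus its normal form lies in I, I + (p) = I + (r) where r = -11; decide whether this ideal is the whole ring.
Here r = -11 is a nonzero constant, hence a unit: 1 ∈ I + (p), the Gröbner basis of I + (p) is {1}, and the enlarged system has no common solution — adjoining p is inconsistent.

Adjoining 5ab - 3b^2 + 2a - 11 makes the ideal the whole ring: the system is inconsistent.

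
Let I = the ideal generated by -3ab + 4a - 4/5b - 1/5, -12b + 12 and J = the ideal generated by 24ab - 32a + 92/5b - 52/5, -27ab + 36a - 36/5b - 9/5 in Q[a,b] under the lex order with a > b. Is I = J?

Yes, the ideals are equal.

Since reduced Gröbner bases are canonical representatives of ideals under a given ordering, it suffices to compute and compare them.
Buchberger on the first generating set:
f_1 = -3ab + 4a - 4/5b - 1/5, LT = ab.
f_2 = -12b + 12, LT = b.

S(f_1,f_2): lcm = ab. S = -1/3a + 4/15b + 1/15.
  leading term a: no divisor's leading term divides it; move -1/3a to the remainder.
  leading term b: subtract (-1/45)·f_2 from 4/15b + 1/15 → 1/3
  leading term 1: no divisor's leading term divides it; move 1/3 to the remainder.
  remainder -1/3a + 1/3 ≠ 0; add g_3 = -1/3a + 1/3 to the basis.

S(f_1,g_3): lcm = ab. S = -4/3a + 19/15b + 1/15.
  leading term a: subtract (4)·g_3 from -4/3a + 19/15b + 1/15 → 19/15b - 19/15
  leading term b: subtract (-19/180)·f_2 from 19/15b - 19/15 → 0
  remainder 0.

S(f_2,g_3): leading monomials are coprime, so the S-polynomial reduces to 0 (Buchberger's first criterion).
Every S-polynomial of the final basis reduces to 0, so we have a Gröbner basis.
Inter-reduce: drop elements whose leading term is divisible by another's, tail-reduce, and make monic.
Reduced Gröbner basis: {a - 1, b - 1}.

Buchberger on the second generating set:
h_1 = 24ab - 32a + 92/5b - 52/5, LT = ab.
h_2 = -27ab + 36a - 36/5b - 9/5, LT = ab.

S(h_1,h_2): lcm = ab. S = 1/2b - 1/2.
  leading term b: no divisor's leading term divides it; move 1/2b to the remainder.
  leading term 1: no divisor's leading term divides it; move -1/2 to the remainder.
  remainder 1/2b - 1/2 ≠ 0; add k_3 = 1/2b - 1/2 to the basis.

S(h_1,k_3): lcm = ab. S = -1/3a + 23/30b - 13/30.
  leading term a: no divisor's leading term divides it; move -1/3a to the remainder.
  leading term b: subtract (23/15)·k_3 from 23/30b - 13/30 → 1/3
  leading term 1: no divisor's leading term divides it; move 1/3 to the remainder.
  remainder -1/3a + 1/3 ≠ 0; add k_4 = -1/3a + 1/3 to the basis.

S(h_2,k_3): lcm = ab. S = -1/3a + 4/15b + 1/15.
  leading term a: subtract (1)·k_4 from -1/3a + 4/15b + 1/15 → 4/15b - 4/15
  leading term b: subtract (8/15)·k_3 from 4/15b - 4/15 → 0
  remainder 0.

S(h_1,k_4): lcm = ab. S = -4/3a + 53/30b - 13/30.
  leading term a: subtract (4)·k_4 from -4/3a + 53/30b - 13/30 → 53/30b - 53/30
  leading term b: subtract (53/15)·k_3 from 53/30b - 53/30 → 0
  remainder 0.

S(h_2,k_4): lcm = ab. S = -4/3a + 19/15b + 1/15.
  leading term a: subtract (4)·k_4 from -4/3a + 19/15b + 1/15 → 19/15b - 19/15
  leading term b: subtract (38/15)·k_3 from 19/15b - 19/15 → 0
  remainder 0.

S(k_3,k_4): leading monomials are coprime, so the S-polynomial reduces to 0 (Buchberger's first criterion).
Every S-polynomial of the final basis reduces to 0, so we have a Gröbner basis.
Inter-reduce: drop elements whose leading term is divisible by another's, tail-reduce, and make monic.
Reduced Gröbner basis: {a - 1, b - 1}.

These coincide, so the ideals are equal.
The same test decides containment: I ⊆ J iff every generator of I reduces to 0 modulo a Gröbner basis of J.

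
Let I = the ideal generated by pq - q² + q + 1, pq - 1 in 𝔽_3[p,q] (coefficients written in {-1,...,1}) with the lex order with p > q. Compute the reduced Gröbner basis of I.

G = {p + q - 1, q² - q + 1}

The reduced Gröbner basis is the canonical form of the ideal for this ordering.

f_1 = pq - q² + q + 1, LT = pq.
f_2 = pq - 1, LT = pq.

S(f_1,f_2): lcm = pq. S = -q² + q - 1.
  reduce S modulo (f_1, f_2):
  remainder -q² + q - 1 ≠ 0; add g_3 = -q² + q - 1 to the basis.

S(f_1,g_3): lcm = pq². S = pq - p - q³ + q² + q.
  reduce S modulo (f_1, f_2, g_3):
  remainder -p - q + 1 ≠ 0; add g_4 = -p - q + 1 to the basis.

The other S-polynomials (S(f_2,g_3), S(f_1,g_4), S(f_2,g_4), S(g_3,g_4)) all reduce to 0 modulo the current basis, so we have a Gröbner basis.
Inter-reduce: drop elements whose leading term is divisible by another's, tail-reduce, and make monic.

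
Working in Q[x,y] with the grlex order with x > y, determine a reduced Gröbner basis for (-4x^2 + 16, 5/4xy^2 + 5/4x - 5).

f_1 = -4x^2 + 16, LT = x^2.
f_2 = 5/4xy^2 + 5/4x - 5, LT = xy^2.

S(f_1,f_2): lcm = x^2y^2. S = -x^2 - 4y^2 + 4x.
  leading term x^2: subtract (1/4)·f_1 from -x^2 - 4y^2 + 4x → -4y^2 + 4x - 4
  leading term y^2: no divisor's leading term divides it; move -4y^2 to the remainder.
  leading term x: no divisor's leading term divides it; move 4x to the remainder.
  leading term 1: no divisor's leading term divides it; move -4 to the remainder.
  remainder -4y^2 + 4x - 4 ≠ 0; add g_3 = -4y^2 + 4x - 4 to the basis.

The other S-polynomials (S(f_1,g_3), S(f_2,g_3)) all reduce to 0 modulo the current basis, so we have a Gröbner basis.
Inter-reduce: drop elements whose leading term is divisible by another's, tail-reduce, and make monic.

G = {x^2 - 4, y^2 - x + 1}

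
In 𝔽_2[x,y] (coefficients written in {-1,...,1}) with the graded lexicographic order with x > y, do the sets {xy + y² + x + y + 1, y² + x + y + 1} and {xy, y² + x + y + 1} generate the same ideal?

Since reduced Gröbner bases are canonical representatives of ideals under a given ordering, it suffices to compute and compare them.
Buchberger on the first generating set:
f_1 = xy + y² + x + y + 1, LT = xy.
f_2 = y² + x + y + 1, LT = y².

S(f_1,f_2): lcm = xy². S = y³ + x² + y² + x + y.
  reduce S modulo (f_1, f_2):
  remainder x² + x ≠ 0; add g_3 = x² + x to the basis.

The other S-polynomials (S(f_1,g_3), S(f_2,g_3)) all reduce to 0 modulo the current basis, so we have a Gröbner basis.
Inter-reduce: drop elements whose leading term is divisible by another's, tail-reduce, and make monic.
Reduced Gröbner basis: {x² + x, xy, y² + x + y + 1}.

Buchberger on the second generating set:
h_1 = xy, LT = xy.
h_2 = y² + x + y + 1, LT = y².

S(h_1,h_2): lcm = xy². S = x² + xy + x.
  reduce S modulo (h_1, h_2):
  remainder x² + x ≠ 0; add k_3 = x² + x to the basis.

The other S-polynomials (S(h_1,k_3), S(h_2,k_3)) all reduce to 0 modulo the current basis, so we have a Gröbner basis.
Inter-reduce: drop elements whose leading term is divisible by another's, tail-reduce, and make monic.
Reduced Gröbner basis: {x² + x, xy, y² + x + y + 1}.

The two bases agree; hence the ideals are identical.

Yes, the ideals are equal.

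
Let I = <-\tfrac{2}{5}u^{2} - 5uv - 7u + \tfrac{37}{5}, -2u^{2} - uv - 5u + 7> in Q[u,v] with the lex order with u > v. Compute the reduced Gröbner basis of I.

f_1 = -\tfrac{2}{5}u^{2} - 5uv - 7u + \tfrac{37}{5}, LT = u^{2}.
f_2 = -2u^{2} - uv - 5u + 7, LT = u^{2}.

S(f_1,f_2): lcm = u^{2}. S = 12uv + 15u - 15.
  leading term uv: no divisor's leading term divides it; move 12uv to the remainder.
  leading term u: no divisor's leading term divides it; move 15u to the remainder.
  leading term 1: no divisor's leading term divides it; move -15 to the remainder.
  remainder 12uv + 15u - 15 ≠ 0; add g_3 = 12uv + 15u - 15 to the basis.

S(f_1,g_3): lcm = u^{2}v. S = -\tfrac{5}{4}u^{2} + \tfrac{25}{2}uv^{2} + \tfrac{35}{2}uv + \tfrac{5}{4}u - \tfrac{37}{2}v.
  leading term u^{2}: subtract (\tfrac{25}{8})·f_1 from -\tfrac{5}{4}u^{2} + \tfrac{25}{2}uv^{2} + \tfrac{35}{2}uv + \tfrac{5}{4}u - \tfrac{37}{2}v → \tfrac{25}{2}uv^{2} + \tfrac{265}{8}uv + \tfrac{185}{8}u - \tfrac{37}{2}v - \tfrac{185}{8}
  leading term uv^{2}: subtract (\tfrac{25}{24}v)·g_3 from \tfrac{25}{2}uv^{2} + \tfrac{265}{8}uv + \tfrac{185}{8}u - \tfrac{37}{2}v - \tfrac{185}{8} → \tfrac{35}{2}uv + \tfrac{185}{8}u - \tfrac{23}{8}v - \tfrac{185}{8}
  leading term uv: subtract (\tfrac{35}{24})·g_3 from \tfrac{35}{2}uv + \tfrac{185}{8}u - \tfrac{23}{8}v - \tfrac{185}{8} → \tfrac{5}{4}u - \tfrac{23}{8}v - \tfrac{5}{4}
  leading term u: no divisor's leading term divides it; move \tfrac{5}{4}u to the remainder.
  leading term v: no divisor's leading term divides it; move -\tfrac{23}{8}v to the remainder.
  leading term 1: no divisor's leading term divides it; move -\tfrac{5}{4} to the remainder.
  remainder \tfrac{5}{4}u - \tfrac{23}{8}v - \tfrac{5}{4} ≠ 0; add g_4 = \tfrac{5}{4}u - \tfrac{23}{8}v - \tfrac{5}{4} to the basis.

S(g_3,g_4): lcm = uv. S = \tfrac{5}{4}u + \tfrac{23}{10}v^{2} + v - \tfrac{5}{4}.
  leading term u: subtract (1)·g_4 from \tfrac{5}{4}u + \tfrac{23}{10}v^{2} + v - \tfrac{5}{4} → \tfrac{23}{10}v^{2} + \tfrac{31}{8}v
  leading term v^{2}: no divisor's leading term divides it; move \tfrac{23}{10}v^{2} to the remainder.
  leading term v: no divisor's leading term divides it; move \tfrac{31}{8}v to the remainder.
  remainder \tfrac{23}{10}v^{2} + \tfrac{31}{8}v ≠ 0; add g_5 = \tfrac{23}{10}v^{2} + \tfrac{31}{8}v to the basis.

The other S-polynomials (S(f_2,g_3), S(f_1,g_4), S(f_2,g_4), S(f_1,g_5), S(f_2,g_5), S(g_3,g_5), S(g_4,g_5)) all reduce to 0 modulo the current basis, so we have a Gröbner basis.
Inter-reduce: drop elements whose leading term is divisible by another's, tail-reduce, and make monic.

G = {u - \tfrac{23}{10}v - 1, v^{2} + \tfrac{155}{92}v}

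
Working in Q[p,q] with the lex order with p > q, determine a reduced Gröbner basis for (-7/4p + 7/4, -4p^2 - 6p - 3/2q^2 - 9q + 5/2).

G = {p - 1, q^2 + 6q + 5}

f_1 = -7/4p + 7/4, LT = p.
f_2 = -4p^2 - 6p - 3/2q^2 - 9q + 5/2, LT = p^2.

S(f_1,f_2): lcm = p^2. S = -5/2p - 3/8q^2 - 9/4q + 5/8.
  leading term p: subtract (10/7)·f_1 from -5/2p - 3/8q^2 - 9/4q + 5/8 → -3/8q^2 - 9/4q - 15/8
  leading term q^2: no divisor's leading term divides it; move -3/8q^2 to the remainder.
  leading term q: no divisor's leading term divides it; move -9/4q to the remainder.
  leading term 1: no divisor's leading term divides it; move -15/8 to the remainder.
  remainder -3/8q^2 - 9/4q - 15/8 ≠ 0; add g_3 = -3/8q^2 - 9/4q - 15/8 to the basis.

The other S-polynomials (S(f_1,g_3), S(f_2,g_3)) all reduce to 0 modulo the current basis, so we have a Gröbner basis.
Inter-reduce: drop elements whose leading term is divisible by another's, tail-reduce, and make monic.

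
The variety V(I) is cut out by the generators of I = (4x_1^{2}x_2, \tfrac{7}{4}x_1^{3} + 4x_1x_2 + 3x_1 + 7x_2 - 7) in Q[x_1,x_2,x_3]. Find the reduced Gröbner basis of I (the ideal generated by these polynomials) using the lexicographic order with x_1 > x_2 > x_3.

G = {x_1^{3} + \tfrac{12}{7}x_1 - \tfrac{16}{7}x_2^{2} + \tfrac{44}{7}x_2 - 4, x_1x_2 + x_2^{2} - x_2, x_2^{3} - 2x_2^{2} + x_2}

f_1 = 4x_1^{2}x_2, LT = x_1^{2}x_2.
f_2 = \tfrac{7}{4}x_1^{3} + 4x_1x_2 + 3x_1 + 7x_2 - 7, LT = x_1^{3}.

S(f_1,f_2): lcm = x_1^{3}x_2. S = -\tfrac{16}{7}x_1x_2^{2} - \tfrac{12}{7}x_1x_2 - 4x_2^{2} + 4x_2.
  leading term x_1x_2^{2}: no divisor's leading term divides it; move -\tfrac{16}{7}x_1x_2^{2} to the remainder.
  leading term x_1x_2: no divisor's leading term divides it; move -\tfrac{12}{7}x_1x_2 to the remainder.
  leading term x_2^{2}: no divisor's leading term divides it; move -4x_2^{2} to the remainder.
  leading term x_2: no divisor's leading term divides it; move 4x_2 to the remainder.
  remainder -\tfrac{16}{7}x_1x_2^{2} - \tfrac{12}{7}x_1x_2 - 4x_2^{2} + 4x_2 ≠ 0; add g_3 = -\tfrac{16}{7}x_1x_2^{2} - \tfrac{12}{7}x_1x_2 - 4x_2^{2} + 4x_2 to the basis.

S(f_1,g_3): lcm = x_1^{2}x_2^{2}. S = -\tfrac{3}{4}x_1^{2}x_2 - \tfrac{7}{4}x_1x_2^{2} + \tfrac{7}{4}x_1x_2.
  leading term x_1^{2}x_2: subtract (-\tfrac{3}{16})·f_1 from -\tfrac{3}{4}x_1^{2}x_2 - \tfrac{7}{4}x_1x_2^{2} + \tfrac{7}{4}x_1x_2 → -\tfrac{7}{4}x_1x_2^{2} + \tfrac{7}{4}x_1x_2
  leading term x_1x_2^{2}: subtract (\tfrac{49}{64})·g_3 from -\tfrac{7}{4}x_1x_2^{2} + \tfrac{7}{4}x_1x_2 → \tfrac{49}{16}x_1x_2 + \tfrac{49}{16}x_2^{2} - \tfrac{49}{16}x_2
  leading term x_1x_2: no divisor's leading term divides it; move \tfrac{49}{16}x_1x_2 to the remainder.
  leading term x_2^{2}: no divisor's leading term divides it; move \tfrac{49}{16}x_2^{2} to the remainder.
  leading term x_2: no divisor's leading term divides it; move -\tfrac{49}{16}x_2 to the remainder.
  remainder \tfrac{49}{16}x_1x_2 + \tfrac{49}{16}x_2^{2} - \tfrac{49}{16}x_2 ≠ 0; add g_4 = \tfrac{49}{16}x_1x_2 + \tfrac{49}{16}x_2^{2} - \tfrac{49}{16}x_2 to the basis.

S(g_3,g_4): lcm = x_1x_2^{2}. S = \tfrac{3}{4}x_1x_2 - x_2^{3} + \tfrac{11}{4}x_2^{2} - \tfrac{7}{4}x_2.
  leading term x_1x_2: subtract (\tfrac{12}{49})·g_4 from \tfrac{3}{4}x_1x_2 - x_2^{3} + \tfrac{11}{4}x_2^{2} - \tfrac{7}{4}x_2 → -x_2^{3} + 2x_2^{2} - x_2
  leading term x_2^{3}: no divisor's leading term divides it; move -x_2^{3} to the remainder.
  leading term x_2^{2}: no divisor's leading term divides it; move 2x_2^{2} to the remainder.
  leading term x_2: no divisor's leading term divides it; move -x_2 to the remainder.
  remainder -x_2^{3} + 2x_2^{2} - x_2 ≠ 0; add g_5 = -x_2^{3} + 2x_2^{2} - x_2 to the basis.

The other S-polynomials (S(f_2,g_3), S(f_1,g_4), S(f_2,g_4), S(f_1,g_5), S(f_2,g_5), S(g_3,g_5), S(g_4,g_5)) all reduce to 0 modulo the current basis, so we have a Gröbner basis.
Inter-reduce: drop elements whose leading term is divisible by another's, tail-reduce, and make monic.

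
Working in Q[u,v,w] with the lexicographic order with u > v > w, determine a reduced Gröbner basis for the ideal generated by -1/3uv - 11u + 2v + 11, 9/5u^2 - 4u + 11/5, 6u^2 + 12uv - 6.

G = {u - 1, v}

f_1 = -1/3uv - 11u + 2v + 11, LT = uv.
f_2 = 9/5u^2 - 4u + 11/5, LT = u^2.
f_3 = 6u^2 + 12uv - 6, LT = u^2.

S(f_1,f_2): lcm = u^2v. S = 33u^2 - 34/9uv - 33u - 11/9v.
  leading term u^2: subtract (55/3)·f_2 from 33u^2 - 34/9uv - 33u - 11/9v → -34/9uv + 121/3u - 11/9v - 121/3
  leading term uv: subtract (34/3)·f_1 from -34/9uv + 121/3u - 11/9v - 121/3 → 165u - 215/9v - 165
  leading term u: no divisor's leading term divides it; move 165u to the remainder.
  leading term v: no divisor's leading term divides it; move -215/9v to the remainder.
  leading term 1: no divisor's leading term divides it; move -165 to the remainder.
  remainder 165u - 215/9v - 165 ≠ 0; add g_4 = 165u - 215/9v - 165 to the basis.

S(f_1,f_3): lcm = u^2v. S = 33u^2 - 2uv^2 - 6uv - 33u + v.
  leading term u^2: subtract (55/3)·f_2 from 33u^2 - 2uv^2 - 6uv - 33u + v → -2uv^2 - 6uv + 121/3u + v - 121/3
  leading term uv^2: subtract (6v)·f_1 from -2uv^2 - 6uv + 121/3u + v - 121/3 → 60uv + 121/3u - 12v^2 - 65v - 121/3
  leading term uv: subtract (-180)·f_1 from 60uv + 121/3u - 12v^2 - 65v - 121/3 → -5819/3u - 12v^2 + 295v + 5819/3
  leading term u: subtract (-529/45)·g_4 from -5819/3u - 12v^2 + 295v + 5819/3 → -12v^2 + 1148/81v
  leading term v^2: no divisor's leading term divides it; move -12v^2 to the remainder.
  leading term v: no divisor's leading term divides it; move 1148/81v to the remainder.
  remainder -12v^2 + 1148/81v ≠ 0; add g_5 = -12v^2 + 1148/81v to the basis.

S(f_2,f_3): lcm = u^2. S = -2uv - 20/9u + 20/9.
  leading term uv: subtract (6)·f_1 from -2uv - 20/9u + 20/9 → 574/9u - 12v - 574/9
  leading term u: subtract (574/1485)·g_4 from 574/9u - 12v - 574/9 → -7394/2673v
  leading term v: no divisor's leading term divides it; move -7394/2673v to the remainder.
  remainder -7394/2673v ≠ 0; add g_6 = -7394/2673v to the basis.

The other S-polynomials (S(f_1,g_4), S(f_2,g_4), S(f_3,g_4), S(f_1,g_5), S(f_2,g_5), S(f_3,g_5), S(g_4,g_5), S(f_1,g_6), S(f_2,g_6), S(f_3,g_6), S(g_4,g_6), S(g_5,g_6)) all reduce to 0 modulo the current basis, so we have a Gröbner basis.
Inter-reduce: drop elements whose leading term is divisible by another's, tail-reduce, and make monic.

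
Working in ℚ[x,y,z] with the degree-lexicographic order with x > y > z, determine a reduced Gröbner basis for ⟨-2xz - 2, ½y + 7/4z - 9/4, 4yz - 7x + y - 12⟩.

G = {x² + 15/14x - 2z + 29/14, xz + 1, z² + ½x - 29/28z + 15/28, y + 7/2z - 9/2}

This is the nonlinear analogue of row-reducing a linear system.

f_1 = -2xz - 2, LT = xz.
f_2 = ½y + 7/4z - 9/4, LT = y.
f_3 = 4yz - 7x + y - 12, LT = yz.

S(f_1,f_3): lcm = xyz. S = 7/4x² - ¼xy + 3x + y.
  leading term x²: no divisor's leading term divides it; move 7/4x² to the remainder.
  leading term xy: subtract (-½x)·f_2 from -¼xy + 3x + y → ⅞xz + 15/8x + y
  leading term xz: subtract (-7/16)·f_1 from ⅞xz + 15/8x + y → 15/8x + y - ⅞
  leading term x: no divisor's leading term divides it; move 15/8x to the remainder.
  leading term y: subtract (2)·f_2 from y - ⅞ → -7/2z + 29/8
  leading term z: no divisor's leading term divides it; move -7/2z to the remainder.
  leading term 1: no divisor's leading term divides it; move 29/8 to the remainder.
  remainder 7/4x² + 15/8x - 7/2z + 29/8 ≠ 0; add g_4 = 7/4x² + 15/8x - 7/2z + 29/8 to the basis.

S(f_2,f_3): lcm = yz. S = 7/2z² + 7/4x - ¼y - 9/2z + 3.
  leading term z²: no divisor's leading term divides it; move 7/2z² to the remainder.
  leading term x: no divisor's leading term divides it; move 7/4x to the remainder.
  leading term y: subtract (-½)·f_2 from -¼y - 9/2z + 3 → -29/8z + 15/8
  leading term z: no divisor's leading term divides it; move -29/8z to the remainder.
  leading term 1: no divisor's leading term divides it; move 15/8 to the remainder.
  remainder 7/2z² + 7/4x - 29/8z + 15/8 ≠ 0; add g_5 = 7/2z² + 7/4x - 29/8z + 15/8 to the basis.

The other S-polynomials (S(f_1,f_2), S(f_1,g_4), S(f_2,g_4), S(f_3,g_4), S(f_1,g_5), S(f_2,g_5), S(f_3,g_5), S(g_4,g_5)) all reduce to 0 modulo the current basis, so we have a Gröbner basis.
Inter-reduce: drop elements whose leading term is divisible by another's, tail-reduce, and make monic.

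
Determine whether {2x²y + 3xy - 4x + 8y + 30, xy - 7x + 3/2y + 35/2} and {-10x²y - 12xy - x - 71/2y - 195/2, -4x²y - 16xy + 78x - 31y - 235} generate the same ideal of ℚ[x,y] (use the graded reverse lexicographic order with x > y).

Yes, the ideals are equal.

Equality of ideals is decidable: compute both reduced Gröbner bases (unique for the ordering) and check whether they agree.
Buchberger on the first generating set:
f_1 = 2x²y + 3xy - 4x + 8y + 30, LT = x²y.
f_2 = xy - 7x + 3/2y + 35/2, LT = xy.

S(f_1,f_2): lcm = x²y. S = 7x² - 39/2x + 4y + 15.
  reduce S modulo (f_1, f_2):
  remainder 7x² - 39/2x + 4y + 15 ≠ 0; add g_3 = 7x² - 39/2x + 4y + 15 to the basis.

S(f_1,g_3): lcm = x²y. S = 30/7xy - 4/7y² - 2x + 13/7y + 15.
  reduce S modulo (f_1, f_2, g_3):
  remainder -4/7y² + 28x - 32/7y - 60 ≠ 0; add g_4 = -4/7y² + 28x - 32/7y - 60 to the basis.

The other S-polynomials (S(f_2,g_3), S(f_1,g_4), S(f_2,g_4), S(g_3,g_4)) all reduce to 0 modulo the current basis, so we have a Gröbner basis.
Inter-reduce: drop elements whose leading term is divisible by another's, tail-reduce, and make monic.
Reduced Gröbner basis: {x² - 39/14x + 4/7y + 15/7, xy - 7x + 3/2y + 35/2, y² - 49x + 8y + 105}.

Buchberger on the second generating set:
h_1 = -10x²y - 12xy - x - 71/2y - 195/2, LT = x²y.
h_2 = -4x²y - 16xy + 78x - 31y - 235, LT = x²y.

S(h_1,h_2): lcm = x²y. S = -14/5xy + 98/5x - 21/5y - 49.
  reduce S modulo (h_1, h_2):
  remainder -14/5xy + 98/5x - 21/5y - 49 ≠ 0; add k_3 = -14/5xy + 98/5x - 21/5y - 49 to the basis.

S(h_1,k_3): lcm = x²y. S = 7x² - 3/10xy - 87/5x + 71/20y + 39/4.
  reduce S modulo (h_1, h_2, k_3):
  remainder 7x² - 39/2x + 4y + 15 ≠ 0; add k_4 = 7x² - 39/2x + 4y + 15 to the basis.

S(h_1,k_4): lcm = x²y. S = 279/70xy - 4/7y² + 1/10x + 197/140y + 39/4.
  reduce S modulo (h_1, h_2, k_3, k_4):
  remainder -4/7y² + 28x - 32/7y - 60 ≠ 0; add k_5 = -4/7y² + 28x - 32/7y - 60 to the basis.

The other S-polynomials (S(h_2,k_3), S(h_2,k_4), S(k_3,k_4), S(h_1,k_5), S(h_2,k_5), S(k_3,k_5), S(k_4,k_5)) all reduce to 0 modulo the current basis, so we have a Gröbner basis.
Inter-reduce: drop elements whose leading term is divisible by another's, tail-reduce, and make monic.
Reduced Gröbner basis: {x² - 39/14x + 4/7y + 15/7, xy - 7x + 3/2y + 35/2, y² - 49x + 8y + 105}.

Same reduced basis, so the two generating sets span the same ideal.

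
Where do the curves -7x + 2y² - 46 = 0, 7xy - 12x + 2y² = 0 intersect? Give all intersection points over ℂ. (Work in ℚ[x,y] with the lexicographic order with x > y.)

Compute a lex Gröbner basis by Buchberger's algorithm.
f_1 = -7x + 2y² - 46, LT = x.
f_2 = 7xy - 12x + 2y², LT = xy.

S(f_1,f_2): lcm = xy. S = 12/7x - 2/7y³ - 2/7y² + 46/7y.
  leading term x: subtract (-12/49)·f_1 from 12/7x - 2/7y³ - 2/7y² + 46/7y → -2/7y³ + 10/49y² + 46/7y - 552/49
  leading term y³: no divisor's leading term divides it; move -2/7y³ to the remainder.
  leading term y²: no divisor's leading term divides it; move 10/49y² to the remainder.
  leading term y: no divisor's leading term divides it; move 46/7y to the remainder.
  leading term 1: no divisor's leading term divides it; move -552/49 to the remainder.
  remainder -2/7y³ + 10/49y² + 46/7y - 552/49 ≠ 0; add h_3 = -2/7y³ + 10/49y² + 46/7y - 552/49 to the basis.

The other S-polynomials (S(f_1,h_3), S(f_2,h_3)) all reduce to 0 modulo the current basis, so we have a Gröbner basis.
Inter-reduce: drop elements whose leading term is divisible by another's, tail-reduce, and make monic.
Reduced Gröbner basis: {x - 2/7y² + 46/7, y³ - 5/7y² - 23y + 276/7}.

From the last basis element, y³ - 5/7y² - 23y + 276/7 = 0, so y takes values in {4, -23/14 + sqrt(2461)/14, -sqrt(2461)/14 - 23/14}. Each choice, substituted upward through the basis, yields the corresponding point(s) of the solution set.
  y = 4: the earlier basis element becomes x + 2 = 0, giving x = -2 — point (-2, 4).
  y = -23/14 + sqrt(2461)/14: the earlier basis element becomes x + 759/343 + 23*sqrt(2461)/343 = 0, giving x = -23*sqrt(2461)/343 - 759/343 — point (-23*sqrt(2461)/343 - 759/343, -23/14 + sqrt(2461)/14).
  y = -sqrt(2461)/14 - 23/14: the earlier basis element becomes x - 23*sqrt(2461)/343 + 759/343 = 0, giving x = -759/343 + 23*sqrt(2461)/343 — point (-759/343 + 23*sqrt(2461)/343, -sqrt(2461)/14 - 23/14).
Check: every point annihilates each of the original generators.

{(-2, 4), (-23*sqrt(2461)/343 - 759/343, -23/14 + sqrt(2461)/14), (-759/343 + 23*sqrt(2461)/343, -sqrt(2461)/14 - 23/14)}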